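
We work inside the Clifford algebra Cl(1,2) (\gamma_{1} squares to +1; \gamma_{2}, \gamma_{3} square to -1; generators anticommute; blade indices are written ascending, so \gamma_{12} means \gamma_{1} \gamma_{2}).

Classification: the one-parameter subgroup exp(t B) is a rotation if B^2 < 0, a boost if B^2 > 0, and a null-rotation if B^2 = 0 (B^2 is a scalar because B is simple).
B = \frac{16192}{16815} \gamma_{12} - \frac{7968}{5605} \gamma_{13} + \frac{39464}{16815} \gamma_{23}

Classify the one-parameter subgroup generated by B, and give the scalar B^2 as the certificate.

B^2 term by term: the squares give (\frac{16192}{16815})^2*(\gamma_{12})^2 + (-\frac{7968}{5605})^2*(\gamma_{13})^2 + (\frac{39464}{16815})^2*(\gamma_{23})^2 = \frac{262180864}{282744225}*(+1) + \frac{63489024}{31416025}*(+1) + \frac{1557407296}{282744225}*(-1) = -\frac{64}{25} (each basis 2-blade squares to minus the product of its generators' squares); cross terms between blades sharing an index anticommute and cancel. So B^2 = -\frac{64}{25}.
Answer: rotation, certificate B^2 = -\frac{64}{25}. B^2 = -\frac{64}{25} is basis-independent, so its sign is the whole story.


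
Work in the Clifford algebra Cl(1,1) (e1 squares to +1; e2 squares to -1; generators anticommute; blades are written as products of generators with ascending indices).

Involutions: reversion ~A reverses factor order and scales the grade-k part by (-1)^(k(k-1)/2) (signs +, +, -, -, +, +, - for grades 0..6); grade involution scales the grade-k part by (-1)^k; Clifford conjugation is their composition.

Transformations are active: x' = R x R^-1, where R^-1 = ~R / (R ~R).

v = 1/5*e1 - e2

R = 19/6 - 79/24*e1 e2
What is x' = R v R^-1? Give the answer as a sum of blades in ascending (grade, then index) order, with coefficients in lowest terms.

~R = 19/6 + 79/24*e1 e2, and R ~R = -155/192, so R^-1 = ~R / (-155/192).
R v = -319/120*e1 - 301/120*e2
Answer: 48023/2325*e1 + 48077/2325*e2


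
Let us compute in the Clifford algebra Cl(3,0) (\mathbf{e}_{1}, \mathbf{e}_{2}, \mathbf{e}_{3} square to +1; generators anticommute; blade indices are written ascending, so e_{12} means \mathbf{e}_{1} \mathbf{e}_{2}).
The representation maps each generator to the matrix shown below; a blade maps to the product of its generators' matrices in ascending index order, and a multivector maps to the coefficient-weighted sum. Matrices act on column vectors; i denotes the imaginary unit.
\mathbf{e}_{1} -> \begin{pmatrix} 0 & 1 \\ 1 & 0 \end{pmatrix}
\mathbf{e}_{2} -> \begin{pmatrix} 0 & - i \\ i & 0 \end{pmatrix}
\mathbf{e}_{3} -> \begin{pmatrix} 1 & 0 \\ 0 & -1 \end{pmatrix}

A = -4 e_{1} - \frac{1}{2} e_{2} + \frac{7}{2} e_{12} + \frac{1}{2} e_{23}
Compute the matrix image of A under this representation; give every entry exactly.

Bivector images (products of the table entries): rho(e_{12}) = rho(\mathbf{e}_{1})rho(\mathbf{e}_{2}) = \begin{pmatrix} i & 0 \\ 0 & - i \end{pmatrix}; rho(e_{23}) = rho(\mathbf{e}_{2})rho(\mathbf{e}_{3}) = \begin{pmatrix} 0 & i \\ i & 0 \end{pmatrix}.
M = (-4)*rho(e_{1}) + (-\frac{1}{2})*rho(e_{2}) + (\frac{7}{2})*rho(e_{12}) + (\frac{1}{2})*rho(e_{23}), summed entrywise:
Answer: \begin{pmatrix} \frac{7 i}{2} & -4 + i \\ -4 & - \frac{7 i}{2} \end{pmatrix}


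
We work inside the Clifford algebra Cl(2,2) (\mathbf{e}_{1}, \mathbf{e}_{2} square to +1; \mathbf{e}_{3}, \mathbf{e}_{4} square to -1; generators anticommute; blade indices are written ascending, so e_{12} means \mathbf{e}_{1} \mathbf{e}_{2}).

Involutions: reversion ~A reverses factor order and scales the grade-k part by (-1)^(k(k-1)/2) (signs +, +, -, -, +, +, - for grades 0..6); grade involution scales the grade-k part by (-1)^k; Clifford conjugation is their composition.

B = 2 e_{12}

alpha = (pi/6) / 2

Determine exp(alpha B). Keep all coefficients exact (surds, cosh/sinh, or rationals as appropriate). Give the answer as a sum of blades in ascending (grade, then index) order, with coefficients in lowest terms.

B^2 = (2)^2*(e_{12})^2 = 4*(-1) = -4 (a basis 2-blade squares to minus the product of its generators' squares).
B^2 = -4 — the negative square puts this in the circular regime; l = 2, alpha*l = \frac{\pi}{6}, so exp(alpha B) = cos(\frac{\pi}{6}) + (sin(\frac{\pi}{6})/2)*B = \frac{\sqrt{3}}{2} + (\frac{1}{4})*B.
Answer: \frac{\sqrt{3}}{2} + \frac{1}{2} e_{12}


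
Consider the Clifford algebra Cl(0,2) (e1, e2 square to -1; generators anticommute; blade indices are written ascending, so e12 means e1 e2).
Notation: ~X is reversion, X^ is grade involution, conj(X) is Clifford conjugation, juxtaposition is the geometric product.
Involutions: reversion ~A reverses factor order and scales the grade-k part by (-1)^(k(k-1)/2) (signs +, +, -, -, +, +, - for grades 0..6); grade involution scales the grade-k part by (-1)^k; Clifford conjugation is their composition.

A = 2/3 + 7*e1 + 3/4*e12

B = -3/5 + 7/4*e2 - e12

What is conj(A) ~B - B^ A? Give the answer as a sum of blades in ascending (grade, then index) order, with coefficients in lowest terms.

first term: 7/20 + 441/80*e1 + 49/6*e2 - 167/15*e12
second term: 7/20 - 441/80*e1 - 49/6*e2 + 167/15*e12
Answer: 441/40*e1 + 49/3*e2 - 334/15*e12


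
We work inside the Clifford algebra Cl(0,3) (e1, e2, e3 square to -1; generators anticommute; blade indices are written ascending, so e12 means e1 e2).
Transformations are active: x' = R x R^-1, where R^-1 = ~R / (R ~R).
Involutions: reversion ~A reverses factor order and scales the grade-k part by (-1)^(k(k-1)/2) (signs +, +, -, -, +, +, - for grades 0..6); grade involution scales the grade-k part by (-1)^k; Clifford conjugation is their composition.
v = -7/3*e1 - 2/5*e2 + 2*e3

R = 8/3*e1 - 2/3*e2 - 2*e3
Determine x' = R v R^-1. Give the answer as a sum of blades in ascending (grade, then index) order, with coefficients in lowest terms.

~R = 8/3*e1 - 2/3*e2 - 2*e3, and R ~R = -104/9, so R^-1 = ~R / (-104/9).
R v = 448/45 - 118/45*e12 + 2/3*e13 - 32/15*e23
Answer: -147/65*e1 + 302/195*e2 + 94/65*e3


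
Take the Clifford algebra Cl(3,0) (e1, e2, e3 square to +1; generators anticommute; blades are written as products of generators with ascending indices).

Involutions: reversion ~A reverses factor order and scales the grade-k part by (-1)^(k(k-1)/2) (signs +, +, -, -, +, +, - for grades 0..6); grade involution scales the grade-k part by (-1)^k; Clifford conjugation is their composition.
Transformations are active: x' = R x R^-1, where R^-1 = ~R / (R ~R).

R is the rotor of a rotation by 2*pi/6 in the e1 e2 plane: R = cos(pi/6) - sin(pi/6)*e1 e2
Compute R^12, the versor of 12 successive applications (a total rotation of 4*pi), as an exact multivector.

Because a rotor carries half the rotation angle, composing 12 copies of this e1 e2-plane rotor multiplies the phase: 12*(pi/6) = 2*pi, hence R^12 = cos(2*pi) - sin(2*pi)*e1 e2.
cos(2*pi) = 1 and sin(2*pi) = 0, so R^12 = 1. The total rotation 4*pi is 2 full turns, so every vector returns to itself, yet the rotor is +1, back on the identity sheet (an even number of 2*pi turns).
Answer: 1


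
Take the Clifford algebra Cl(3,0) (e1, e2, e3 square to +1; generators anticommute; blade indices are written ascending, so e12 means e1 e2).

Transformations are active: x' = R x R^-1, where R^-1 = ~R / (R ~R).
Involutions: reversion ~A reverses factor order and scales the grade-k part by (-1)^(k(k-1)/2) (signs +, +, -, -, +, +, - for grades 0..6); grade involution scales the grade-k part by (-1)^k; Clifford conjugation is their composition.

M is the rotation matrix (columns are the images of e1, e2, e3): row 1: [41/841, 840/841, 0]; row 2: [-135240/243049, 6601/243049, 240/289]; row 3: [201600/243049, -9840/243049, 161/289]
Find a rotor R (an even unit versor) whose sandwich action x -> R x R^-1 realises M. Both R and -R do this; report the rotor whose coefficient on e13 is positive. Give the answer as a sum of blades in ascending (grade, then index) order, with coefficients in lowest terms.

Method: write R = a + b12*e12 + b13*e13 + b23*e23 with a^2 + b12^2 + b13^2 + b23^2 = 1 (so R^-1 = ~R). Expanding the columns R e_j ~R gives tr M = 4a^2 - 1 and, from the antisymmetric part, M21 - M12 = -4a*b12, M13 - M31 = 4a*b13, M32 - M23 = -4a*b23.
Here tr M = 153851/243049, so a^2 = (1 + tr M)/4 = 99225/243049 and a = ±315/493. Taking a = 315/493: M21 - M12 = -378000/243049, M13 - M31 = -201600/243049, M32 - M23 = -211680/243049, giving b12 = 300/493, b13 = -160/493, b23 = 168/493, i.e. R = 315/493 + 300/493*e12 - 160/493*e13 + 168/493*e23.
Its e13 coefficient is negative, so report the other preimage -R.
Answer: -315/493 - 300/493*e12 + 160/493*e13 - 168/493*e23. Recall the cover is two-to-one: with M of trace 153851/243049, both preimages act alike, and the stated e13 sign chooses the sheet.


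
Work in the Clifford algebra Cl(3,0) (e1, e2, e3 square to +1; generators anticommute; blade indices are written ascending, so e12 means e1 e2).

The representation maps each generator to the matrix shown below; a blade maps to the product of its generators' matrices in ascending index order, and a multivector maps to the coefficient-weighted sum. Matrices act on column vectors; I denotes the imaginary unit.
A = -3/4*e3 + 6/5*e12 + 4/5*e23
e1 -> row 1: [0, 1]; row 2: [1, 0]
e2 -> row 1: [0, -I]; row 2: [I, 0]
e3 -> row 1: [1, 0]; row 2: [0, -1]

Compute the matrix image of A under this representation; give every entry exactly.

Bivector images (products of the table entries): rho(e12) = rho(e1)rho(e2) = row 1: [I, 0]; row 2: [0, -I]; rho(e23) = rho(e2)rho(e3) = row 1: [0, I]; row 2: [I, 0].
M = (-3/4)*rho(e3) + (6/5)*rho(e12) + (4/5)*rho(e23), summed entrywise:
Answer: row 1: [-3/4 + 6*I/5, 4*I/5]; row 2: [4*I/5, 3/4 - 6*I/5]


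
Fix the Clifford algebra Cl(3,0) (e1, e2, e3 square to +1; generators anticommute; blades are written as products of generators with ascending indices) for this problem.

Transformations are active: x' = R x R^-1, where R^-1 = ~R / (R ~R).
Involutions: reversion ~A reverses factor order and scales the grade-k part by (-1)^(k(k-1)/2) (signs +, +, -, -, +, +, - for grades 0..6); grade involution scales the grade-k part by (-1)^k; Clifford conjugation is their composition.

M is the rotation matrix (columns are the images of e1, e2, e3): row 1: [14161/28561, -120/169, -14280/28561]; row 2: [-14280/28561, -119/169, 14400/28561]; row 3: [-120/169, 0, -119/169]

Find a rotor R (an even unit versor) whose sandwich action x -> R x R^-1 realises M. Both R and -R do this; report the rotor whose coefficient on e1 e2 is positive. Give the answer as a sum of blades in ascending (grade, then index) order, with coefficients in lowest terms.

Method: write R = a + b12*e1 e2 + b13*e1 e3 + b23*e2 e3 with a^2 + b12^2 + b13^2 + b23^2 = 1 (so R^-1 = ~R). Expanding the columns R e_j ~R gives tr M = 4a^2 - 1 and, from the antisymmetric part, M21 - M12 = -4a*b12, M13 - M31 = 4a*b13, M32 - M23 = -4a*b23.
Here tr M = -26061/28561, so a^2 = (1 + tr M)/4 = 625/28561 and a = ±25/169. Taking a = 25/169: M21 - M12 = 6000/28561, M13 - M31 = 6000/28561, M32 - M23 = -14400/28561, giving b12 = -60/169, b13 = 60/169, b23 = 144/169, i.e. R = 25/169 - 60/169*e1 e2 + 60/169*e1 e3 + 144/169*e2 e3.
Its e1 e2 coefficient is negative, so report the other preimage -R.
Answer: -25/169 + 60/169*e1 e2 - 60/169*e1 e3 - 144/169*e2 e3. Note: both R and -R realise this M (trace -26061/28561); the covering map identifies them, and the e1 e2-coefficient sign is the tie-breaker.


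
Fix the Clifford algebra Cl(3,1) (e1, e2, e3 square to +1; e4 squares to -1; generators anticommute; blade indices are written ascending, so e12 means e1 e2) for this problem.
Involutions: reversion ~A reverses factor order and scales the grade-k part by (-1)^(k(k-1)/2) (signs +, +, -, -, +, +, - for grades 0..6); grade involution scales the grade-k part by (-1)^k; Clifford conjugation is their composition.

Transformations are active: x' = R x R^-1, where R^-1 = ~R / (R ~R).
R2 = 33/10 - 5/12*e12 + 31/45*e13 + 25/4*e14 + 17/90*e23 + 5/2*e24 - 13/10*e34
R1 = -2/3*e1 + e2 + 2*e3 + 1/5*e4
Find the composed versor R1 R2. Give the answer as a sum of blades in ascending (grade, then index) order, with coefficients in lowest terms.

Distribute over the terms of R1 (each basis-blade product reordered to ascending indices, repeated generators contracted through their squares):
(-2/3*e1) R2 = -11/5*e1 + 5/18*e2 - 62/135*e3 - 25/6*e4 - 17/135*e123 - 5/3*e124 + 13/15*e134
(e2) R2 = 5/12*e1 + 33/10*e2 + 17/90*e3 + 5/2*e4 - 31/45*e123 - 25/4*e124 - 13/10*e234
(2*e3) R2 = -62/45*e1 - 17/45*e2 + 33/5*e3 - 13/5*e4 - 5/6*e123 - 25/2*e134 - 5*e234
(1/5*e4) R2 = 5/4*e1 + 1/2*e2 - 13/50*e3 + 33/50*e4 - 1/12*e124 + 31/225*e134 + 17/450*e234
Summing the partial products and collecting blades:
Answer: -86/45*e1 + 37/10*e2 + 4097/675*e3 - 541/150*e4 - 89/54*e123 - 8*e124 - 5173/450*e134 - 1409/225*e234


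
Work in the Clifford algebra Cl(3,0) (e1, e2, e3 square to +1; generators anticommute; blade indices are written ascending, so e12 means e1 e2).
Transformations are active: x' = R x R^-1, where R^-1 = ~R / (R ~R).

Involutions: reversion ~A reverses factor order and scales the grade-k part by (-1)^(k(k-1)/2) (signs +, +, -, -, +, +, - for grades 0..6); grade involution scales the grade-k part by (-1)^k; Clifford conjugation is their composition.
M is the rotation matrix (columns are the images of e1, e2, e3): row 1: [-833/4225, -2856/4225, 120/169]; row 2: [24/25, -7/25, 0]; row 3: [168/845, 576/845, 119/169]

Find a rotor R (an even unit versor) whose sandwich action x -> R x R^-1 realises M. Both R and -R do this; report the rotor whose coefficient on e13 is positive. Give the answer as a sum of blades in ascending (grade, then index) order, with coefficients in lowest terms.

Method: write R = a + b12*e12 + b13*e13 + b23*e23 with a^2 + b12^2 + b13^2 + b23^2 = 1 (so R^-1 = ~R). Expanding the columns R e_j ~R gives tr M = 4a^2 - 1 and, from the antisymmetric part, M21 - M12 = -4a*b12, M13 - M31 = 4a*b13, M32 - M23 = -4a*b23.
Here tr M = 959/4225, so a^2 = (1 + tr M)/4 = 1296/4225 and a = ±36/65. Taking a = 36/65: M21 - M12 = 6912/4225, M13 - M31 = 432/845, M32 - M23 = 576/845, giving b12 = -48/65, b13 = 3/13, b23 = -4/13, i.e. R = 36/65 - 48/65*e12 + 3/13*e13 - 4/13*e23.
Its e13 coefficient is already positive.
Answer: 36/65 - 48/65*e12 + 3/13*e13 - 4/13*e23. Key observation: the double cover Spin(3) -> SO(3) sends R and -R to the same matrix (trace 959/4225 here), so the stated sign of the e13 coefficient is what selects one sheet.


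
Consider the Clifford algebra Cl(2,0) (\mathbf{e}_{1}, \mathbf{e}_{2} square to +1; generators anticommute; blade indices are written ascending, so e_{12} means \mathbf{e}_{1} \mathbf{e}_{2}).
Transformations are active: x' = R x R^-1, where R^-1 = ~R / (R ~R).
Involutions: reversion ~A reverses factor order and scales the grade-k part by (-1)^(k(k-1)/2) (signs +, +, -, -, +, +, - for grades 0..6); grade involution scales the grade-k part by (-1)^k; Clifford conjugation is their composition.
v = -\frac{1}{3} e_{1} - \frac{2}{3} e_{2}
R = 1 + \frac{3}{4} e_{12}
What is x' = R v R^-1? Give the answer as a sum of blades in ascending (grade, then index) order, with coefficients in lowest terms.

~R = 1 - \frac{3}{4} e_{12}, and R ~R = \frac{25}{16}, so R^-1 = ~R / (\frac{25}{16}).
R v = -\frac{5}{6} e_{1} - \frac{5}{12} e_{2}
Answer: -\frac{11}{15} e_{1} + \frac{2}{15} e_{2}


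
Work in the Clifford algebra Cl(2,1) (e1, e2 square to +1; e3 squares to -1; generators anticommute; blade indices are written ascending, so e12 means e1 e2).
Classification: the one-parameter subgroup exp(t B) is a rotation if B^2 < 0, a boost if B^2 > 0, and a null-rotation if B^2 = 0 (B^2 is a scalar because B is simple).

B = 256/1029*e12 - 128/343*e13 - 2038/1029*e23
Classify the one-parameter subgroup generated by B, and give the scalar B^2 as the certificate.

B^2 term by term: the squares give (256/1029)^2*(e12)^2 + (-128/343)^2*(e13)^2 + (-2038/1029)^2*(e23)^2 = 65536/1058841*(-1) + 16384/117649*(+1) + 4153444/1058841*(+1) = 4 (each basis 2-blade squares to minus the product of its generators' squares); cross terms between blades sharing an index anticommute and cancel. So B^2 = 4.
Answer: boost, certificate B^2 = 4. One invariant decides it: the square 4 survives every conjugation, and its sign is exactly the classification.


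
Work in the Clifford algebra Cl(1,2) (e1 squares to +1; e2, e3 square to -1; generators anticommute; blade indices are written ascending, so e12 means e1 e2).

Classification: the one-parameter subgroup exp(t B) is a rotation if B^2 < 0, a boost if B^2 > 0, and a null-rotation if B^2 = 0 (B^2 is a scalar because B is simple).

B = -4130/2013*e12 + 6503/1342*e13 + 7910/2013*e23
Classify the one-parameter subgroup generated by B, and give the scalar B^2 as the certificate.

B^2 term by term: the squares give (-4130/2013)^2*(e12)^2 + (6503/1342)^2*(e13)^2 + (7910/2013)^2*(e23)^2 = 17056900/4052169*(+1) + 42289009/1800964*(+1) + 62568100/4052169*(-1) = 49/4 (each basis 2-blade squares to minus the product of its generators' squares); cross terms between blades sharing an index anticommute and cancel. So B^2 = 49/4.
Answer: boost, certificate B^2 = 49/4. Key observation: B^2 = 49/4 is a conjugation invariant, so its sign decides the class regardless of the surface form of B.


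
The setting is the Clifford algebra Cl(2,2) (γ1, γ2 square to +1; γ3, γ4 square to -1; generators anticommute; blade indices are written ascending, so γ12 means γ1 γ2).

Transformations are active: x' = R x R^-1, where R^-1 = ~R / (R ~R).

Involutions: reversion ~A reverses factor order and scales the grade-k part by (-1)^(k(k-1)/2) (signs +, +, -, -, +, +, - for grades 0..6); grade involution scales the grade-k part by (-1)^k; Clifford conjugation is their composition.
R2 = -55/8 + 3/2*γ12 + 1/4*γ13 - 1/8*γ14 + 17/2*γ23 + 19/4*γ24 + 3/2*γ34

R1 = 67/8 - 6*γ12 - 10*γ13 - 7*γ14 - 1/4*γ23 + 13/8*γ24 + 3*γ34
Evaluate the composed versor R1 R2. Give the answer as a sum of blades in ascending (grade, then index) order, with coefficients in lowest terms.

Distribute over the grade parts of R1 (each basis-blade product reordered to ascending indices, repeated generators contracted through their squares):
<R1>_0 (= 67/8) R2 = -3685/64 + 201/16*γ12 + 67/32*γ13 - 67/64*γ14 + 1139/16*γ23 + 1273/32*γ24 + 201/16*γ34
<R1>_2 (= -6*γ12 - 10*γ13 - 7*γ14 - 1/4*γ23 + 13/8*γ24 + 3*γ34) R2 = 271/32 - 4911/64*γ12 + 8*γ13 + 527/16*γ14 - 755/32*γ23 + 221/64*γ24 - 69/8*γ34 - 135/8*γ1234
Summing the partial products and collecting blades:
Answer: -3143/64 - 4107/64*γ12 + 323/32*γ13 + 2041/64*γ14 + 1523/32*γ23 + 2767/64*γ24 + 63/16*γ34 - 135/8*γ1234


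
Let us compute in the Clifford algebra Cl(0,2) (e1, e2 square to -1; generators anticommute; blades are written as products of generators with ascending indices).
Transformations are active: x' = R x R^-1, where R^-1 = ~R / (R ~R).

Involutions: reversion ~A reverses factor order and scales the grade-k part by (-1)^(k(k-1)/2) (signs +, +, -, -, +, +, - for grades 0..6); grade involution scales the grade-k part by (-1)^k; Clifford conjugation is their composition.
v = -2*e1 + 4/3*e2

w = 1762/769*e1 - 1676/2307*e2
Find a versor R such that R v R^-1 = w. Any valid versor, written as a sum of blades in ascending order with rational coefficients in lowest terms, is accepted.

Take R = v + w = 224/769*e1 + 1400/2307*e2. Because q(v) = q(w) = -52/9, conjugation by R sends v exactly to w.
Answer: 224/769*e1 + 1400/2307*e2


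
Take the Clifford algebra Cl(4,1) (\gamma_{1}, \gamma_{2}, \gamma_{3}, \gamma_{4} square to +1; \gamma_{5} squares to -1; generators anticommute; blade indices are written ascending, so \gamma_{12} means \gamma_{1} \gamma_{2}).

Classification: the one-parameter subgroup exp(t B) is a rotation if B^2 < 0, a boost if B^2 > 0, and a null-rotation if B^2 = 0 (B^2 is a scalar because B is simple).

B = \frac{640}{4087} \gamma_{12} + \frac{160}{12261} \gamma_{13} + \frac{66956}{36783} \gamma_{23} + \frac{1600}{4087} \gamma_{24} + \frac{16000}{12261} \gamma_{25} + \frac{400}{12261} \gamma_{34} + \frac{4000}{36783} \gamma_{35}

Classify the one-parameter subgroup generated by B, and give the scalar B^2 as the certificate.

B^2 term by term: the squares give (\frac{640}{4087})^2*(\gamma_{12})^2 + (\frac{160}{12261})^2*(\gamma_{13})^2 + (\frac{66956}{36783})^2*(\gamma_{23})^2 + (\frac{1600}{4087})^2*(\gamma_{24})^2 + (\frac{16000}{12261})^2*(\gamma_{25})^2 + (\frac{400}{12261})^2*(\gamma_{34})^2 + (\frac{4000}{36783})^2*(\gamma_{35})^2 = \frac{409600}{16703569}*(-1) + \frac{25600}{150332121}*(-1) + \frac{4483105936}{1352989089}*(-1) + \frac{2560000}{16703569}*(-1) + \frac{256000000}{150332121}*(+1) + \frac{160000}{150332121}*(-1) + \frac{16000000}{1352989089}*(+1) = -\frac{16}{9} (each basis 2-blade squares to minus the product of its generators' squares); cross terms between blades sharing an index anticommute and cancel; the commuting (index-disjoint) pairs give grade-4 terms 2*c*c'*(blade product), which cancel blade by blade — \gamma_{1234}: \frac{512000}{50110707} - \frac{512000}{50110707} = 0; \gamma_{1235}: \frac{5120000}{150332121} - \frac{5120000}{150332121} = 0; \gamma_{2345}: -\frac{12800000}{150332121} + \frac{12800000}{150332121} = 0 — confirming B is simple. So B^2 = -\frac{16}{9}.
Answer: rotation, certificate B^2 = -\frac{16}{9}. One invariant decides it: the square -\frac{16}{9} survives every conjugation, and its sign is exactly the classification.


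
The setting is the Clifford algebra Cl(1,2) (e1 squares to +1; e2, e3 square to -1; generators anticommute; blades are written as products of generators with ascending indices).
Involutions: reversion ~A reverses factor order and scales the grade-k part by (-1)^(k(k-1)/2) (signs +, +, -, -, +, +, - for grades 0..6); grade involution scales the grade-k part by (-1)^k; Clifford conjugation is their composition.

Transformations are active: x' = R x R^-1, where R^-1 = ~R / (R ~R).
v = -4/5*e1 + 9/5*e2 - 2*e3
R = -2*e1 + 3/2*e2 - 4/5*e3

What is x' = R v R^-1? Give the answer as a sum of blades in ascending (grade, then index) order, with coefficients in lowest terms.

~R = -2*e1 + 3/2*e2 - 4/5*e3, and R ~R = 111/100, so R^-1 = ~R / (111/100).
R v = -27/10 - 12/5*e1 e2 + 84/25*e1 e3 - 39/25*e2 e3
Answer: 1948/185*e1 - 1683/185*e2 + 218/37*e3


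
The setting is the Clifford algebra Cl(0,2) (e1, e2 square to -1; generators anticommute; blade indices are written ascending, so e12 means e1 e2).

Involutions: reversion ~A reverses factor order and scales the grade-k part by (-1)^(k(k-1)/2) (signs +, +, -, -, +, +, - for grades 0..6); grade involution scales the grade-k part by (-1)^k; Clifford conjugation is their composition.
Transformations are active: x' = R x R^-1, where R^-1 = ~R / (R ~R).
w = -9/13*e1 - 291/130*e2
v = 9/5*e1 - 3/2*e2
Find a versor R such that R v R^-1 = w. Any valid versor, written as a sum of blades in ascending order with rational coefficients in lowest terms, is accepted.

Take R = v + w = 72/65*e1 - 243/65*e2. Because q(v) = q(w) = -549/100, conjugation by R sends v exactly to w.
Answer: 72/65*e1 - 243/65*e2


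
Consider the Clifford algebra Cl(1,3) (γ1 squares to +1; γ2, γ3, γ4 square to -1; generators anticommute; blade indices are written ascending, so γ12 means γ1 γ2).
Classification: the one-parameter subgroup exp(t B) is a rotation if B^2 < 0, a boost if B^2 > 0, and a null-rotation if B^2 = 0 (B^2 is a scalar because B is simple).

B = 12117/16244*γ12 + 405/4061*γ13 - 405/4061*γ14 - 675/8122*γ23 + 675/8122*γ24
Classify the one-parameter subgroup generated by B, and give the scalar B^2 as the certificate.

B^2 term by term: the squares give (12117/16244)^2*(γ12)^2 + (405/4061)^2*(γ13)^2 + (-405/4061)^2*(γ14)^2 + (-675/8122)^2*(γ23)^2 + (675/8122)^2*(γ24)^2 = 146821689/263867536*(+1) + 164025/16491721*(+1) + 164025/16491721*(+1) + 455625/65966884*(-1) + 455625/65966884*(-1) = 9/16 (each basis 2-blade squares to minus the product of its generators' squares); cross terms between blades sharing an index anticommute and cancel; the commuting (index-disjoint) pairs give grade-4 terms 2*c*c'*(blade product), which cancel blade by blade — γ1234: -273375/16491721 + 273375/16491721 = 0 — confirming B is simple. So B^2 = 9/16.
Answer: boost, certificate B^2 = 9/16. Certificate logic: 9/16 is a conjugation-invariant scalar, so its sign fixes rotation versus boost versus null-rotation outright.


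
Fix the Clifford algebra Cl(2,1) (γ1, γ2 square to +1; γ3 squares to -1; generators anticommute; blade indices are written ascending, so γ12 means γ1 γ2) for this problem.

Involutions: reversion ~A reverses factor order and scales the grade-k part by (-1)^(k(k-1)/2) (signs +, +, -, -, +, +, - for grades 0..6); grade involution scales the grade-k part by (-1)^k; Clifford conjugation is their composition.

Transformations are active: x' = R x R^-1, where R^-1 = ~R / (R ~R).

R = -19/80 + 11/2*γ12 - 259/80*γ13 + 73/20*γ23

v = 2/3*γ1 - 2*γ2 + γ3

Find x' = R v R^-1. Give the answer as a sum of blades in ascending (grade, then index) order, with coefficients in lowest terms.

~R = -19/80 - 11/2*γ12 + 259/80*γ13 - 73/20*γ23, and R ~R = 2601/400, so R^-1 = ~R / (2601/400).
R v = -1901/240*γ1 - 821/120*γ2 + 2213/240*γ3 + 35/24*γ123
Answer: -35899/20808*γ1 + 16349/15606*γ2 + 49529/62424*γ3


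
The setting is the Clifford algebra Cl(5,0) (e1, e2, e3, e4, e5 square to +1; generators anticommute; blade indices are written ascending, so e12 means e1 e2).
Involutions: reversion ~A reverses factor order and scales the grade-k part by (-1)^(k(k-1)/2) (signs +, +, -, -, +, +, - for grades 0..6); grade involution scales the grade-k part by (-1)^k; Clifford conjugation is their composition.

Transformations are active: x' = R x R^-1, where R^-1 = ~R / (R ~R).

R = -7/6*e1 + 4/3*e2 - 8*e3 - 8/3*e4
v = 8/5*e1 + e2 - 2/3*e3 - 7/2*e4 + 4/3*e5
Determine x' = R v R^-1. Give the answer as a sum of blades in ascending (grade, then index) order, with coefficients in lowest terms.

~R = -7/6*e1 + 4/3*e2 - 8*e3 - 8/3*e4, and R ~R = 297/4, so R^-1 = ~R / (297/4).
R v = 212/15 - 33/10*e12 + 611/45*e13 + 167/20*e14 - 14/9*e15 + 64/9*e23 - 2*e24 + 16/9*e25 + 236/9*e34 - 32/3*e35 - 32/9*e45
Answer: -5464/2673*e1 - 6581/13365*e2 - 10598/4455*e3 + 66419/26730*e4 - 4/3*e5


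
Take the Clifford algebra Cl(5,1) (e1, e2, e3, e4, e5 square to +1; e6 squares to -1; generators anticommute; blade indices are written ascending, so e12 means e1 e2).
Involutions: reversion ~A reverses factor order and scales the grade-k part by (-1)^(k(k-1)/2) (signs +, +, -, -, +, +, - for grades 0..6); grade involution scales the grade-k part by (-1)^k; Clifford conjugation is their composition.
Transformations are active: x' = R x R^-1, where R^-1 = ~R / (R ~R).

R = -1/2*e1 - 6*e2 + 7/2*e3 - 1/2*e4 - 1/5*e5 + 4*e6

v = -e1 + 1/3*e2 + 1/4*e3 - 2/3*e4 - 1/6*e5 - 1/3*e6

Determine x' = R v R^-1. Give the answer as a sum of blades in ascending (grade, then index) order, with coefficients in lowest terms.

~R = -1/2*e1 - 6*e2 + 7/2*e3 - 1/2*e4 - 1/5*e5 + 4*e6, and R ~R = 3279/100, so R^-1 = ~R / (3279/100).
R v = 43/40 - 37/6*e12 + 27/8*e13 - 1/6*e14 - 7/60*e15 + 25/6*e16 - 8/3*e23 + 25/6*e24 + 16/15*e25 + 2/3*e26 - 53/24*e34 - 8/15*e35 - 13/6*e36 - 1/20*e45 + 17/6*e46 + 11/15*e56
Answer: 6343/6558*e1 - 2383/3279*e2 - 269/13116*e3 + 4157/6558*e4 + 1007/6558*e5 + 651/1093*e6


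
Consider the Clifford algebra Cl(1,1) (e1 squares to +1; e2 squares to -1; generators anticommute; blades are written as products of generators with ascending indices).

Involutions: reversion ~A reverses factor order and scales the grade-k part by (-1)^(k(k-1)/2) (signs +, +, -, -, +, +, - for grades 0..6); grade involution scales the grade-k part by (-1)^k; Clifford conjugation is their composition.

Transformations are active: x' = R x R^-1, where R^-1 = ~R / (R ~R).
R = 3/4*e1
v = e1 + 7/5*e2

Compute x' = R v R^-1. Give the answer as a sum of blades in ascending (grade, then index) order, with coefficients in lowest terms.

~R = 3/4*e1, and R ~R = 9/16, so R^-1 = ~R / (9/16).
R v = 3/4 + 21/20*e1 e2
Answer: e1 - 7/5*e2


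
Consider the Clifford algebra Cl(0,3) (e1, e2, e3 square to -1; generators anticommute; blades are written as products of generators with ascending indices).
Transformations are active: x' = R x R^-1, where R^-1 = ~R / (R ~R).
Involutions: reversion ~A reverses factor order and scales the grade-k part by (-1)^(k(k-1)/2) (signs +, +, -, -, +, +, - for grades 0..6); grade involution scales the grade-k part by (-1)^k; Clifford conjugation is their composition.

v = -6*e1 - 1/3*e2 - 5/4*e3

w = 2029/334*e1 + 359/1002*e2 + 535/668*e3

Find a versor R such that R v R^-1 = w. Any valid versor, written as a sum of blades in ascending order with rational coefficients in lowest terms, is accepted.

R = v + w = 25/334*e1 + 25/1002*e2 - 75/167*e3 works: the equal norms (-5425/144) guarantee its sandwich swaps v into w.
Answer: 25/334*e1 + 25/1002*e2 - 75/167*e3


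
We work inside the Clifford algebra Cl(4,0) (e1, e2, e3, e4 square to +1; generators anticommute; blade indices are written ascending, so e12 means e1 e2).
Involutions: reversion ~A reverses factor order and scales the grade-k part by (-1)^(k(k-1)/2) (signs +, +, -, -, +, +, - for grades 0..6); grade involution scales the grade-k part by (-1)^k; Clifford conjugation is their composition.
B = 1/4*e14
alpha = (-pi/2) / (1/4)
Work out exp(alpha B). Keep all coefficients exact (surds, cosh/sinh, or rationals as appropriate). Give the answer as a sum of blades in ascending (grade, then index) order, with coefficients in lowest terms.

B^2 = (1/4)^2*(e14)^2 = 1/16*(-1) = -1/16 (a basis 2-blade squares to minus the product of its generators' squares).
B^2 = -1/16 — since the square is negative, the closed form is circular: l = 1/4, alpha*l = -pi/2, so exp(alpha B) = cos(-pi/2) + (sin(-pi/2)/(1/4))*B = 0 + (-4)*B.
Answer: -e14


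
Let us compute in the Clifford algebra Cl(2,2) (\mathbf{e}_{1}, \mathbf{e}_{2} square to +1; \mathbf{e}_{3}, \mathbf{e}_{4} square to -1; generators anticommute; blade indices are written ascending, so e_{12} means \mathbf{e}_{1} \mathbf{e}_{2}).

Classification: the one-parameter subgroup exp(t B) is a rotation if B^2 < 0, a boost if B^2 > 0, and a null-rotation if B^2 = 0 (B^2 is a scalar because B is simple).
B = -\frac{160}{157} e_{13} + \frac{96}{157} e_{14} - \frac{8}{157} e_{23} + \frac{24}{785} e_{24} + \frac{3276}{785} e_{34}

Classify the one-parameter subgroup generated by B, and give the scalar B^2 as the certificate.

B^2 term by term: the squares give (-\frac{160}{157})^2*(e_{13})^2 + (\frac{96}{157})^2*(e_{14})^2 + (-\frac{8}{157})^2*(e_{23})^2 + (\frac{24}{785})^2*(e_{24})^2 + (\frac{3276}{785})^2*(e_{34})^2 = \frac{25600}{24649}*(+1) + \frac{9216}{24649}*(+1) + \frac{64}{24649}*(+1) + \frac{576}{616225}*(+1) + \frac{10732176}{616225}*(-1) = -16 (each basis 2-blade squares to minus the product of its generators' squares); cross terms between blades sharing an index anticommute and cancel; the commuting (index-disjoint) pairs give grade-4 terms 2*c*c'*(blade product), which cancel blade by blade — e_{1234}: \frac{1536}{24649} - \frac{1536}{24649} = 0 — confirming B is simple. So B^2 = -16.
Answer: rotation, certificate B^2 = -16. One invariant decides it: the square -16 survives every conjugation, and its sign is exactly the classification.


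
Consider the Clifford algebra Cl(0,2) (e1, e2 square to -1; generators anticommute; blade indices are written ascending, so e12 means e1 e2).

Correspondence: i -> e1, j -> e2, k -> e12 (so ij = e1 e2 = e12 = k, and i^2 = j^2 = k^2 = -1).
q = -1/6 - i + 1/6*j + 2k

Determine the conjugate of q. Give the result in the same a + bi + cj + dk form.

In blades: q = -1/6 - e1 + 1/6*e2 + 2*e12.
Conjugation here is Clifford conjugation: the scalar is fixed and the grade-1 and grade-2 blades all flip sign, giving -1/6 + e1 - 1/6*e2 - 2*e12; translating back:
Answer: -1/6 + i - 1/6*j - 2k


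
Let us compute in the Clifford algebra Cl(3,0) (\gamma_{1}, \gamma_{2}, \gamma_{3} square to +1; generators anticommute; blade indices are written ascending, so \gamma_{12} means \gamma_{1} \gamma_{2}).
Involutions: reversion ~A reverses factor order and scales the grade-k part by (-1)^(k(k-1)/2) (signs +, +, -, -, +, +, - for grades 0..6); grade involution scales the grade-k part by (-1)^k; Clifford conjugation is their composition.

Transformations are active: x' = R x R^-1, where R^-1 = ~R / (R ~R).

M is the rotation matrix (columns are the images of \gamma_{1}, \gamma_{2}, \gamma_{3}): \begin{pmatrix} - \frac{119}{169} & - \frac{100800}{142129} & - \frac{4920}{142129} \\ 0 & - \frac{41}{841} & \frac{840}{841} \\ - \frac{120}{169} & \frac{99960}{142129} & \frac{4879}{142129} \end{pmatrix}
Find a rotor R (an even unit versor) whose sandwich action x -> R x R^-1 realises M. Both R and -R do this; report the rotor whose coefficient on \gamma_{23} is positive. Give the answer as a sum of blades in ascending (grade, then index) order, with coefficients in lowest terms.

Method: write R = a + b12*\gamma_{12} + b13*\gamma_{13} + b23*\gamma_{23} with a^2 + b12^2 + b13^2 + b23^2 = 1 (so R^-1 = ~R). Expanding the columns R e_j ~R gives tr M = 4a^2 - 1 and, from the antisymmetric part, M21 - M12 = -4a*b12, M13 - M31 = 4a*b13, M32 - M23 = -4a*b23.
Here tr M = -\frac{102129}{142129}, so a^2 = (1 + tr M)/4 = \frac{10000}{142129} and a = ±\frac{100}{377}. Taking a = \frac{100}{377}: M21 - M12 = \frac{100800}{142129}, M13 - M31 = \frac{96000}{142129}, M32 - M23 = -\frac{42000}{142129}, giving b12 = -\frac{252}{377}, b13 = \frac{240}{377}, b23 = \frac{105}{377}, i.e. R = \frac{100}{377} - \frac{252}{377} \gamma_{12} + \frac{240}{377} \gamma_{13} + \frac{105}{377} \gamma_{23}.
Its \gamma_{23} coefficient is already positive.
Answer: \frac{100}{377} - \frac{252}{377} \gamma_{12} + \frac{240}{377} \gamma_{13} + \frac{105}{377} \gamma_{23}. Why the constraint matters: R and -R act identically through the sandwich — M has trace -\frac{102129}{142129} either way — so only the sign condition on \gamma_{23} picks one of the two preimages.


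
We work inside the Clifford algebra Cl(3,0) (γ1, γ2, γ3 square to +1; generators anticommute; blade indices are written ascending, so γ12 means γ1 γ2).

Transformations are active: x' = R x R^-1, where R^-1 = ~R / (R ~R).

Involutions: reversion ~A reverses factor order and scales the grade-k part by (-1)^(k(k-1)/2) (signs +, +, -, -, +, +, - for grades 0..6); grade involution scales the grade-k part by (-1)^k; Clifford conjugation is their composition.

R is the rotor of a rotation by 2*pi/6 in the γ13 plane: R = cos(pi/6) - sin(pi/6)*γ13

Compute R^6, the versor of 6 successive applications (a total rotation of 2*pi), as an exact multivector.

Because a rotor carries half the rotation angle, composing 6 copies of this γ13-plane rotor multiplies the phase: 6*(pi/6) = pi, hence R^6 = cos(pi) - sin(pi)*γ13.
cos(pi) = -1 and sin(pi) = 0, so R^6 = -1. The total rotation 2*pi is 1 full turn, so every vector returns to itself, yet the rotor is -1, on the OTHER sheet of the double cover (an odd number of 2*pi turns).
Answer: -1


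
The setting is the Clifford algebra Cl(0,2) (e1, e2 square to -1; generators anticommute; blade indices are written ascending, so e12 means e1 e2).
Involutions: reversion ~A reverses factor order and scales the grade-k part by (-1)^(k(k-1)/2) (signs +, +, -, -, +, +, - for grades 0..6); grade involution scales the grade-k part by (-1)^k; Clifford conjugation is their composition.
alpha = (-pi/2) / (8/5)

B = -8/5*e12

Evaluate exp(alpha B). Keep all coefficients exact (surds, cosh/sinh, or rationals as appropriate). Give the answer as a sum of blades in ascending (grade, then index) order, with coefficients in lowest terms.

B^2 = (-8/5)^2*(e12)^2 = 64/25*(-1) = -64/25 (a basis 2-blade squares to minus the product of its generators' squares).
B^2 = -64/25 — circular case — the even/odd split gives cos and sin: l = 8/5, alpha*l = -pi/2, so exp(alpha B) = cos(-pi/2) + (sin(-pi/2)/(8/5))*B = 0 + (-5/8)*B.
Answer: e12


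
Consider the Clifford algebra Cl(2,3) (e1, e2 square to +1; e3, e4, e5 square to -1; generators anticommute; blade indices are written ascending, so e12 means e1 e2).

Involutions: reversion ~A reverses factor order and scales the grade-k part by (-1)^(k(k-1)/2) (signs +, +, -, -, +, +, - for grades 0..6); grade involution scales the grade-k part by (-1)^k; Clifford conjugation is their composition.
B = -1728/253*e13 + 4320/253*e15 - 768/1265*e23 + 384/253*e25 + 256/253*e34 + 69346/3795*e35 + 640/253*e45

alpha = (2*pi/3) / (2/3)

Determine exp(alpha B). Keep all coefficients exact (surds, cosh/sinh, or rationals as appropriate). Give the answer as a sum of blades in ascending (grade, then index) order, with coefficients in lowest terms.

B^2 term by term: the squares give (-1728/253)^2*(e13)^2 + (4320/253)^2*(e15)^2 + (-768/1265)^2*(e23)^2 + (384/253)^2*(e25)^2 + (256/253)^2*(e34)^2 + (69346/3795)^2*(e35)^2 + (640/253)^2*(e45)^2 = 2985984/64009*(+1) + 18662400/64009*(+1) + 589824/1600225*(+1) + 147456/64009*(+1) + 65536/64009*(-1) + 4808867716/14402025*(-1) + 409600/64009*(-1) = -4/9 (each basis 2-blade squares to minus the product of its generators' squares); cross terms between blades sharing an index anticommute and cancel; the commuting (index-disjoint) pairs give grade-4 terms 2*c*c'*(blade product), which cancel blade by blade — e1235: 1327104/64009 - 1327104/64009 = 0; e1345: -2211840/64009 + 2211840/64009 = 0; e2345: -196608/64009 + 196608/64009 = 0 — confirming B is simple. So B^2 = -4/9.
B^2 = -4/9 — the negative square puts this in the circular regime; l = 2/3, alpha*l = 2*pi/3, so exp(alpha B) = cos(2*pi/3) + (sin(2*pi/3)/(2/3))*B = -1/2 + (3*sqrt(3)/4)*B.
Answer: -1/2 - 1296*sqrt(3)/253*e13 + 3240*sqrt(3)/253*e15 - 576*sqrt(3)/1265*e23 + 288*sqrt(3)/253*e25 + 192*sqrt(3)/253*e34 + 34673*sqrt(3)/2530*e35 + 480*sqrt(3)/253*e45


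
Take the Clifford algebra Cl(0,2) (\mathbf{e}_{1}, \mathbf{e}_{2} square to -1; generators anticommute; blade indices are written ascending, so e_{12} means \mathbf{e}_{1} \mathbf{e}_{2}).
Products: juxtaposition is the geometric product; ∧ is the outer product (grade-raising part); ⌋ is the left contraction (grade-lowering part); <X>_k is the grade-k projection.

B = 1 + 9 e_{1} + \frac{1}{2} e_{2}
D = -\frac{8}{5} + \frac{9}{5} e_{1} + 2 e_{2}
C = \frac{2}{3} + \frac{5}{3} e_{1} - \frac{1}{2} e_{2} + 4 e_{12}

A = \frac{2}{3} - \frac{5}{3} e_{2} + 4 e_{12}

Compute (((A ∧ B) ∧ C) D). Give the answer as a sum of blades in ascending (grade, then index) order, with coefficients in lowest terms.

step 1: \frac{2}{3} + 6 e_{1} - \frac{4}{3} e_{2} + 19 e_{12}
step 2: \frac{4}{9} + \frac{46}{9} e_{1} - \frac{11}{9} e_{2} + \frac{131}{9} e_{12}
step 3: -\frac{112}{15} - \frac{1642}{45} e_{1} + \frac{1307}{45} e_{2} - \frac{163}{15} e_{12}
Answer: -\frac{112}{15} - \frac{1642}{45} e_{1} + \frac{1307}{45} e_{2} - \frac{163}{15} e_{12}


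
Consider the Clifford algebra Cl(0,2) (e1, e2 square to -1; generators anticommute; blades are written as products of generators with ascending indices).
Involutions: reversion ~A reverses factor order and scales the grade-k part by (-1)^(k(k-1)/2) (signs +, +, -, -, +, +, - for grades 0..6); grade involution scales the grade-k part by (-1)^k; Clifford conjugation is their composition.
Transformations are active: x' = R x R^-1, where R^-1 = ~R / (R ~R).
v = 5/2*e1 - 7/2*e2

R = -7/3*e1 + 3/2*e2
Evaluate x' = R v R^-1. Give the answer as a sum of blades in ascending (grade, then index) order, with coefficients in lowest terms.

~R = -7/3*e1 + 3/2*e2, and R ~R = -277/36, so R^-1 = ~R / (-277/36).
R v = 133/12 + 53/12*e1 e2
Answer: 2339/554*e1 - 455/554*e2


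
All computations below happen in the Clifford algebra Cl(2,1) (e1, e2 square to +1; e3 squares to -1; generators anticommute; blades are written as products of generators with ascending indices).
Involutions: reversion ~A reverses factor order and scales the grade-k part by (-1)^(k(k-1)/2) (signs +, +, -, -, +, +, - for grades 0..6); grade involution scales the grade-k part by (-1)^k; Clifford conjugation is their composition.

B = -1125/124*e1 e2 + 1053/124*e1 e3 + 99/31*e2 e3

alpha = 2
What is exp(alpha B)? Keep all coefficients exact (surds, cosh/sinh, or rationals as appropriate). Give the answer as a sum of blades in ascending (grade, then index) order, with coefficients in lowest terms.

B^2 term by term: the squares give (-1125/124)^2*(e1 e2)^2 + (1053/124)^2*(e1 e3)^2 + (99/31)^2*(e2 e3)^2 = 1265625/15376*(-1) + 1108809/15376*(+1) + 9801/961*(+1) = 0 (each basis 2-blade squares to minus the product of its generators' squares); cross terms between blades sharing an index anticommute and cancel. So B^2 = 0.
B^2 = 0, hence only two terms survive: exp(alpha B) = 1 + alpha B (parabolic case).
Answer: 1 - 1125/62*e1 e2 + 1053/62*e1 e3 + 198/31*e2 e3
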